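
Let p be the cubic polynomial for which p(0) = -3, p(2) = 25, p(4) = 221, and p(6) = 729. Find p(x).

Using the Lagrange interpolation formula with nodes 0, 2, 4, 6:
  L_0(x) = (x - 2)(x - 4)(x - 6) / -48
  L_1(x) = x(x - 4)(x - 6) / 16
  L_2(x) = x(x - 2)(x - 6) / -16
  L_3(x) = x(x - 2)(x - 4) / 48
Then p(x) = -3·L_0(x) + 25·L_1(x) + 221·L_2(x) + 729·L_3(x).
Expanding and collecting terms gives p(x) = 3x^3 + 3x^2 - 4x - 3.
Check: p(0) = -3. ✓

p(x) = 3x^3 + 3x^2 - 4x - 3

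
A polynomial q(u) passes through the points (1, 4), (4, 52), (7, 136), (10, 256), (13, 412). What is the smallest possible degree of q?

2

Forward differences of the values at u = 1, 4, 7, 10, 13:
  q  : 4  52  136  256  412
  Δ  : 48  84  120  156
  Δ^2: 36  36  36
  Δ^3: 0  0
  Δ^4: 0
The second differences are constant (36) and nonzero, while all higher differences vanish, so the minimal degree is 2.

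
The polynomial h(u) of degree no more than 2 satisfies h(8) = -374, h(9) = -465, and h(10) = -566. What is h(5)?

-161

Write h(u) = au^2 + bu + c. Substituting each data point gives a linear system:
  64a + 8b + c = -374
  81a + 9b + c = -465
  100a + 10b + c = -566
Solving the system yields a = -5, b = -6, c = -6.
So h(u) = -5u^2 - 6u - 6.
Then h(5) = -161.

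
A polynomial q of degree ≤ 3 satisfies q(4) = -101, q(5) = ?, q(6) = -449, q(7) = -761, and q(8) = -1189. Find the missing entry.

-235

The 4 known points determine the degree-3 polynomial uniquely.
Write q(t) = at^3 + bt^2 + ct + d. Substituting each data point gives a linear system:
  64a + 16b + 4c + d = -101
  216a + 36b + 6c + d = -449
  343a + 49b + 7c + d = -761
  512a + 64b + 8c + d = -1189
Solving the system yields a = -3, b = 5, c = 4, d = -5.
So q(t) = -3t³ + 5t² + 4t - 5.
Then q(5) = -235.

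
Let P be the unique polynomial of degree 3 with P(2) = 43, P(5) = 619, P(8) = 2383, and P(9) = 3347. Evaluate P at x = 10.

Write P(x) = ax^3 + bx^2 + cx + d. Substituting each data point gives a linear system:
  8a + 4b + 2c + d = 43
  125a + 25b + 5c + d = 619
  512a + 64b + 8c + d = 2383
  729a + 81b + 9c + d = 3347
Solving the system yields a = 4, b = 6, c = -6, d = -1.
So P(x) = 4x^3 + 6x^2 - 6x - 1.
Then P(10) = 4539.

4539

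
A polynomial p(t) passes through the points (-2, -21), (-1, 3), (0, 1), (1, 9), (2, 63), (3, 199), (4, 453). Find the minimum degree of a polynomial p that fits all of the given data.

Forward differences of the values at t = -2, -1, 0, 1, 2, 3, 4:
  p  : -21  3  1  9  63  199  453
  Δ  : 24  -2  8  54  136  254
  Δ^2: -26  10  46  82  118
  Δ^3: 36  36  36  36
  Δ^4: 0  0  0
  Δ^5: 0  0
  Δ^6: 0
The third differences are constant (36) and nonzero, while all higher differences vanish, so the minimal degree is 3.

3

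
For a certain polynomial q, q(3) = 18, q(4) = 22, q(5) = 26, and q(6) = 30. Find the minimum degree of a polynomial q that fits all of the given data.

1

Forward differences of the values at x = 3, 4, 5, 6:
  q  : 18  22  26  30
  Δ  : 4  4  4
  Δ^2: 0  0
  Δ^3: 0
The first differences are constant (4) and nonzero, while all higher differences vanish, so the minimal degree is 1.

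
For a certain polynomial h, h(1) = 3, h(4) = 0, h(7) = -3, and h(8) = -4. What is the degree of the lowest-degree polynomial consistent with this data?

1

Divided differences on the nodes 1, 4, 7, 8:
  order 0: 3  0  -3  -4
  order 1: -1  -1  -1
  order 2: 0  0
  order 3: 0
The order-1 divided differences are all -1 (nonzero) and every higher order vanishes, so the data lies on a polynomial of degree exactly 1.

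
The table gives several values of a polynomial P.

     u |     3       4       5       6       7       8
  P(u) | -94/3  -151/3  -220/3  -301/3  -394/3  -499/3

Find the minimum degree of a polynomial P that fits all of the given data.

Forward differences of the values at u = 3, 4, 5, 6, 7, 8:
  P  : -94/3  -151/3  -220/3  -301/3  -394/3  -499/3
  Δ  : -19  -23  -27  -31  -35
  Δ^2: -4  -4  -4  -4
  Δ^3: 0  0  0
  Δ^4: 0  0
  Δ^5: 0
The second differences are constant (-4) and nonzero, while all higher differences vanish, so the minimal degree is 2.

2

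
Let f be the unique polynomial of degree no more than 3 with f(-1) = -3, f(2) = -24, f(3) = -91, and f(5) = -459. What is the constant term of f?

-4

Write f(s) = as^3 + bs^2 + cs + d. Substituting each data point gives a linear system:
  -a + b - c + d = -3
  8a + 4b + 2c + d = -24
  27a + 9b + 3c + d = -91
  125a + 25b + 5c + d = -459
Solving the system yields a = -4, b = 1, c = 4, d = -4.
So f(s) = -4s^3 + s^2 + 4s - 4.
The constant term is -4.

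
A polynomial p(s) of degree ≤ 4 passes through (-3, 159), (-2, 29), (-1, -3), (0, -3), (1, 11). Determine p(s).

p(s) = 2s^4 + s^3 + 5s^2 + 6s - 3

Write p(s) = as^4 + bs^3 + cs^2 + ds + e. Substituting each data point gives a linear system:
  81a - 27b + 9c - 3d + e = 159
  16a - 8b + 4c - 2d + e = 29
  a - b + c - d + e = -3
  e = -3
  a + b + c + d + e = 11
Solving the system yields a = 2, b = 1, c = 5, d = 6, e = -3.
So p(s) = 2s^4 + s^3 + 5s^2 + 6s - 3.
Check: p(0) = -3. ✓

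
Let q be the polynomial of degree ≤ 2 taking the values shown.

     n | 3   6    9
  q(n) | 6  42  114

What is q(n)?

q(n) = 2n^2 - 6n + 6

Write q(n) = an^2 + bn + c. Substituting each data point gives a linear system:
  9a + 3b + c = 6
  36a + 6b + c = 42
  81a + 9b + c = 114
Solving the system yields a = 2, b = -6, c = 6.
So q(n) = 2n^2 - 6n + 6.
Check: q(3) = 6. ✓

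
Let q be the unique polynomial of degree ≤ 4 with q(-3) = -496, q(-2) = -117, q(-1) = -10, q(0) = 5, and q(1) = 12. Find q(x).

Write q(x) = ax^4 + bx^3 + cx^2 + dx + e. Substituting each data point gives a linear system:
  81a - 27b + 9c - 3d + e = -496
  16a - 8b + 4c - 2d + e = -117
  a - b + c - d + e = -10
  e = 5
  a + b + c + d + e = 12
Solving the system yields a = -4, b = 6, c = 0, d = 5, e = 5.
So q(x) = -4x⁴ + 6x³ + 5x + 5.
Check: q(-1) = -10. ✓

q(x) = -4x^4 + 6x^3 + 5x + 5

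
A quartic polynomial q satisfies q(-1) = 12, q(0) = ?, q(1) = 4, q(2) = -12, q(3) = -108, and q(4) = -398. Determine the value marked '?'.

On equispaced nodes a degree-4 polynomial has vanishing fifth forward difference, so
  - q(-1) + 5·q(0) - 10·q(1) + 10·q(2) - 5·q(3) + q(4) = 0.
Substituting the known values and solving for q(0):
  5·q(0) = 30
  q(0) = 6.

6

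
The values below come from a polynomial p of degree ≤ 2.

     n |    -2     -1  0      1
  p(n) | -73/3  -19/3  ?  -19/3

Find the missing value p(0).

-1/3

On equispaced nodes a degree-2 polynomial has vanishing third forward difference, so
  - p(-2) + 3·p(-1) - 3·p(0) + p(1) = 0.
Substituting the known values and solving for p(0):
  -3·p(0) = 1
  p(0) = -1/3.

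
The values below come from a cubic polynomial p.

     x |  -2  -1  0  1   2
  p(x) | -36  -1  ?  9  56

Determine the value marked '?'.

The 4 known points determine the degree-3 polynomial uniquely.
Write p(x) = ax^3 + bx^2 + cx + d. Substituting each data point gives a linear system:
  -8a + 4b - 2c + d = -36
  -a + b - c + d = -1
  a + b + c + d = 9
  8a + 4b + 2c + d = 56
Solving the system yields a = 6, b = 2, c = -1, d = 2.
So p(x) = 6x³ + 2x² - x + 2.
Then p(0) = 2.

2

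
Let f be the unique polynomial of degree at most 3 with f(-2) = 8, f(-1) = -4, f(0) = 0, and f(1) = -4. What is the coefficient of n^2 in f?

Write f(n) = an^3 + bn^2 + cn + d. Substituting each data point gives a linear system:
  -8a + 4b - 2c + d = 8
  -a + b - c + d = -4
  d = 0
  a + b + c + d = -4
Solving the system yields a = -4, b = -4, c = 4, d = 0.
So f(n) = -4n^3 - 4n^2 + 4n.
The coefficient of n^2 is -4.

-4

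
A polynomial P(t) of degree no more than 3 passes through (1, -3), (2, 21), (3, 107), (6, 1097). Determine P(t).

Using the Lagrange interpolation formula with nodes 1, 2, 3, 6:
  L_0(t) = (t - 2)(t - 3)(t - 6) / -10
  L_1(t) = (t - 1)(t - 3)(t - 6) / 4
  L_2(t) = (t - 1)(t - 2)(t - 6) / -6
  L_3(t) = (t - 1)(t - 2)(t - 3) / 60
Then P(t) = -3·L_0(t) + 21·L_1(t) + 107·L_2(t) + 1097·L_3(t).
Expanding and collecting terms gives P(t) = 6t^3 - 5t^2 - 3t - 1.
Check: P(3) = 107. ✓

P(t) = 6t^3 - 5t^2 - 3t - 1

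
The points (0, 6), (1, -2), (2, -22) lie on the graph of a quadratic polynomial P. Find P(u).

P(u) = -6u^2 - 2u + 6

Using the Lagrange interpolation formula with nodes 0, 1, 2:
  L_0(u) = (u - 1)(u - 2) / 2
  L_1(u) = u(u - 2) / -1
  L_2(u) = u(u - 1) / 2
Then P(u) = 6·L_0(u) - 2·L_1(u) - 22·L_2(u).
Expanding and collecting terms gives P(u) = -6u^2 - 2u + 6.
Check: P(2) = -22. ✓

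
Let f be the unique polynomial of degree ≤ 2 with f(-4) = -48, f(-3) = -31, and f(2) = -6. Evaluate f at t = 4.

Write f(t) = at^2 + bt + c. Substituting each data point gives a linear system:
  16a - 4b + c = -48
  9a - 3b + c = -31
  4a + 2b + c = -6
Solving the system yields a = -2, b = 3, c = -4.
So f(t) = -2t^2 + 3t - 4.
Then f(4) = -24.

-24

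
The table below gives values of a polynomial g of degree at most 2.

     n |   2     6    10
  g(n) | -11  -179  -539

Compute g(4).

Using the Lagrange interpolation formula with nodes 2, 6, 10:
  L_0(n) = (n - 6)(n - 10) / 32
  L_1(n) = (n - 2)(n - 10) / -16
  L_2(n) = (n - 2)(n - 6) / 32
Then g(n) = -11·L_0(n) - 179·L_1(n) - 539·L_2(n).
Expanding and collecting terms gives g(n) = -6n^2 + 6n + 1.
Evaluating at n = 4: g(4) = -71.

-71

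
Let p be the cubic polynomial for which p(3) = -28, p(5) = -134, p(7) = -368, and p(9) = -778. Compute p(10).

Forward differences of the values at t = 3, 5, 7, 9:
  p  : -28  -134  -368  -778
  Δ  : -106  -234  -410
  Δ^2: -128  -176
  Δ^3: -48
The third differences are constant, confirming degree 3.
Interpolating (Newton forward form) and evaluating at t = 10 gives p(10) = -1064.

-1064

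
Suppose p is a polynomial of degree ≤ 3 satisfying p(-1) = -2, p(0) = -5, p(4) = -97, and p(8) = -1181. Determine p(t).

p(t) = -3t^3 + 5t^2 + 5t - 5

Write p(t) = at^3 + bt^2 + ct + d. Substituting each data point gives a linear system:
  -a + b - c + d = -2
  d = -5
  64a + 16b + 4c + d = -97
  512a + 64b + 8c + d = -1181
Solving the system yields a = -3, b = 5, c = 5, d = -5.
So p(t) = -3t^3 + 5t^2 + 5t - 5.
Check: p(-1) = -2. ✓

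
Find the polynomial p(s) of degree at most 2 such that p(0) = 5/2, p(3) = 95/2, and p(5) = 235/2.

Using the Lagrange interpolation formula with nodes 0, 3, 5:
  L_0(s) = (s - 3)(s - 5) / 15
  L_1(s) = s(s - 5) / -6
  L_2(s) = s(s - 3) / 10
Then p(s) = 5/2·L_0(s) + 95/2·L_1(s) + 235/2·L_2(s).
Expanding and collecting terms gives p(s) = 4s^2 + 3s + 5/2.
Check: p(3) = 95/2. ✓

p(s) = 4s^2 + 3s + 5/2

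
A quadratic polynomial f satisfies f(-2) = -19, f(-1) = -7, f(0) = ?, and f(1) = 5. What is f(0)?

1

The 3 known points determine the degree-2 polynomial uniquely.
Write f(x) = ax^2 + bx + c. Substituting each data point gives a linear system:
  4a - 2b + c = -19
  a - b + c = -7
  a + b + c = 5
Solving the system yields a = -2, b = 6, c = 1.
So f(x) = -2x^2 + 6x + 1.
Then f(0) = 1.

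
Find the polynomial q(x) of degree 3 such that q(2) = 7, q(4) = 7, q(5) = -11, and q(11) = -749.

Using the Lagrange interpolation formula with nodes 2, 4, 5, 11:
  L_0(x) = (x - 4)(x - 5)(x - 11) / -54
  L_1(x) = (x - 2)(x - 5)(x - 11) / 14
  L_2(x) = (x - 2)(x - 4)(x - 11) / -18
  L_3(x) = (x - 2)(x - 4)(x - 5) / 378
Then q(x) = 7·L_0(x) + 7·L_1(x) - 11·L_2(x) - 749·L_3(x).
Expanding and collecting terms gives q(x) = -x^3 + 5x^2 - 2x - 1.
Check: q(11) = -749. ✓

q(x) = -x^3 + 5x^2 - 2x - 1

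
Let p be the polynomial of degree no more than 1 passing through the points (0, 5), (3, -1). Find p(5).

-5

Using the Lagrange interpolation formula with nodes 0, 3:
  L_0(x) = (x - 3) / -3
  L_1(x) = x / 3
Then p(x) = 5·L_0(x) - 1·L_1(x).
Expanding and collecting terms gives p(x) = -2x + 5.
Evaluating at x = 5: p(5) = -5.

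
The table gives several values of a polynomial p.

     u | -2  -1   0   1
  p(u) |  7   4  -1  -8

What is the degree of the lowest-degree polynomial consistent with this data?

2

Forward differences of the values at u = -2, -1, 0, 1:
  p  : 7  4  -1  -8
  Δ  : -3  -5  -7
  Δ^2: -2  -2
  Δ^3: 0
The second differences are constant (-2) and nonzero, while all higher differences vanish, so the minimal degree is 2.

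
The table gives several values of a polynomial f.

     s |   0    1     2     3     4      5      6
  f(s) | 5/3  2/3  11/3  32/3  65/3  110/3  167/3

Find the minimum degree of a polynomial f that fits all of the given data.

2

Forward differences of the values at s = 0, 1, 2, 3, 4, 5, 6:
  f  : 5/3  2/3  11/3  32/3  65/3  110/3  167/3
  Δ  : -1  3  7  11  15  19
  Δ^2: 4  4  4  4  4
  Δ^3: 0  0  0  0
  Δ^4: 0  0  0
  Δ^5: 0  0
  Δ^6: 0
The second differences are constant (4) and nonzero, while all higher differences vanish, so the minimal degree is 2.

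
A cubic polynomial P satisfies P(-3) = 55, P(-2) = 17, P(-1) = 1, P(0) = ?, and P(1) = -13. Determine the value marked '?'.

On equispaced nodes a degree-3 polynomial has vanishing fourth forward difference, so
  P(-3) - 4·P(-2) + 6·P(-1) - 4·P(0) + P(1) = 0.
Substituting the known values and solving for P(0):
  -4·P(0) = 20
  P(0) = -5.

-5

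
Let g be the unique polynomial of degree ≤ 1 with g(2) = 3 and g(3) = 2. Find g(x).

g(x) = -x + 5

Write g(x) = ax + b. Substituting each data point gives a linear system:
  2a + b = 3
  3a + b = 2
Solving the system yields a = -1, b = 5.
So g(x) = -x + 5.
Check: g(2) = 3. ✓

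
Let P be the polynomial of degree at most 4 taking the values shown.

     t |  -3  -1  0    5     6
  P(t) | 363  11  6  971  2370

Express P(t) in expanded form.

Write P(t) = at^4 + bt^3 + ct^2 + dt + e. Substituting each data point gives a linear system:
  81a - 27b + 9c - 3d + e = 363
  a - b + c - d + e = 11
  e = 6
  625a + 125b + 25c + 5d + e = 971
  1296a + 216b + 36c + 6d + e = 2370
Solving the system yields a = 3, b = -6, c = -6, d = -2, e = 6.
So P(t) = 3t⁴ - 6t³ - 6t² - 2t + 6.
Check: P(6) = 2370. ✓

P(t) = 3t^4 - 6t^3 - 6t^2 - 2t + 6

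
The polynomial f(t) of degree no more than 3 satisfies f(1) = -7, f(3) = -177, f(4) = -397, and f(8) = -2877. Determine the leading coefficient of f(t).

Write f(t) = at^3 + bt^2 + ct + d. Substituting each data point gives a linear system:
  a + b + c + d = -7
  27a + 9b + 3c + d = -177
  64a + 16b + 4c + d = -397
  512a + 64b + 8c + d = -2877
Solving the system yields a = -5, b = -5, c = 0, d = 3.
So f(t) = -5t^3 - 5t^2 + 3.
The leading coefficient is -5.

-5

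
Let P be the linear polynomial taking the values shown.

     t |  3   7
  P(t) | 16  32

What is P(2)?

12

Write P(t) = at + b. Substituting each data point gives a linear system:
  3a + b = 16
  7a + b = 32
Solving the system yields a = 4, b = 4.
So P(t) = 4t + 4.
Then P(2) = 12.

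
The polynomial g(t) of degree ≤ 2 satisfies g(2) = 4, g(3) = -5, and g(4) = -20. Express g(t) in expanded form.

g(t) = -3t^2 + 6t + 4

Using the Lagrange interpolation formula with nodes 2, 3, 4:
  L_0(t) = (t - 3)(t - 4) / 2
  L_1(t) = (t - 2)(t - 4) / -1
  L_2(t) = (t - 2)(t - 3) / 2
Then g(t) = 4·L_0(t) - 5·L_1(t) - 20·L_2(t).
Expanding and collecting terms gives g(t) = -3t^2 + 6t + 4.
Check: g(2) = 4. ✓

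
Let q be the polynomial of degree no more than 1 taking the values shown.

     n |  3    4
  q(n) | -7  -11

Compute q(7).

Write q(n) = an + b. Substituting each data point gives a linear system:
  3a + b = -7
  4a + b = -11
Solving the system yields a = -4, b = 5.
So q(n) = -4n + 5.
Then q(7) = -23.

-23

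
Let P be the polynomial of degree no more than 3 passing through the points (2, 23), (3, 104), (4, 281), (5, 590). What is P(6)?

1067

Using the Lagrange interpolation formula with nodes 2, 3, 4, 5:
  L_0(u) = (u - 3)(u - 4)(u - 5) / -6
  L_1(u) = (u - 2)(u - 4)(u - 5) / 2
  L_2(u) = (u - 2)(u - 3)(u - 5) / -2
  L_3(u) = (u - 2)(u - 3)(u - 4) / 6
Then P(u) = 23·L_0(u) + 104·L_1(u) + 281·L_2(u) + 590·L_3(u).
Expanding and collecting terms gives P(u) = 6u^3 - 6u^2 - 3u + 5.
Evaluating at u = 6: P(6) = 1067.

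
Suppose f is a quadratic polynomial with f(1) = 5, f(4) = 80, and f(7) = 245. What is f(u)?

Write f(u) = au^2 + bu + c. Substituting each data point gives a linear system:
  a + b + c = 5
  16a + 4b + c = 80
  49a + 7b + c = 245
Solving the system yields a = 5, b = 0, c = 0.
So f(u) = 5u².
Check: f(4) = 80. ✓

f(u) = 5u^2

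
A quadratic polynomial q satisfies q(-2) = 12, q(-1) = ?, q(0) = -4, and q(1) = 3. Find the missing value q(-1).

-1

On equispaced nodes a degree-2 polynomial has vanishing third forward difference, so
  - q(-2) + 3·q(-1) - 3·q(0) + q(1) = 0.
Substituting the known values and solving for q(-1):
  3·q(-1) = -3
  q(-1) = -1.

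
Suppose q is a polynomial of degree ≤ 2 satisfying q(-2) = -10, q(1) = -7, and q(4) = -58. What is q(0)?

Forward differences of the values at t = -2, 1, 4:
  q  : -10  -7  -58
  Δ  : 3  -51
  Δ^2: -54
The second differences are constant, confirming degree 2.
Interpolating (Newton forward form) and evaluating at t = 0 gives q(0) = -2.

-2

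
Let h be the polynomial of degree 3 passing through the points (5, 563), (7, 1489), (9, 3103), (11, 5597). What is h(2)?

Write h(x) = ax^3 + bx^2 + cx + d. Substituting each data point gives a linear system:
  125a + 25b + 5c + d = 563
  343a + 49b + 7c + d = 1489
  729a + 81b + 9c + d = 3103
  1331a + 121b + 11c + d = 5597
Solving the system yields a = 4, b = 2, c = 3, d = -2.
So h(x) = 4x^3 + 2x^2 + 3x - 2.
Then h(2) = 44.

44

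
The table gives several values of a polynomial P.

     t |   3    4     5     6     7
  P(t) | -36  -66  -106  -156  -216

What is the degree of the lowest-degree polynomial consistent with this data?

Forward differences of the values at t = 3, 4, 5, 6, 7:
  P  : -36  -66  -106  -156  -216
  Δ  : -30  -40  -50  -60
  Δ^2: -10  -10  -10
  Δ^3: 0  0
  Δ^4: 0
The second differences are constant (-10) and nonzero, while all higher differences vanish, so the minimal degree is 2.

2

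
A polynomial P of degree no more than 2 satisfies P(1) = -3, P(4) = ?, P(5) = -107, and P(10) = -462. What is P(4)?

-66

The 3 known points determine the degree-2 polynomial uniquely.
Write P(x) = ax^2 + bx + c. Substituting each data point gives a linear system:
  a + b + c = -3
  25a + 5b + c = -107
  100a + 10b + c = -462
Solving the system yields a = -5, b = 4, c = -2.
So P(x) = -5x^2 + 4x - 2.
Then P(4) = -66.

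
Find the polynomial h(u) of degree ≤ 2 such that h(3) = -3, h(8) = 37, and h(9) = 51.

Write h(u) = au^2 + bu + c. Substituting each data point gives a linear system:
  9a + 3b + c = -3
  64a + 8b + c = 37
  81a + 9b + c = 51
Solving the system yields a = 1, b = -3, c = -3.
So h(u) = u^2 - 3u - 3.
Check: h(8) = 37. ✓

h(u) = u^2 - 3u - 3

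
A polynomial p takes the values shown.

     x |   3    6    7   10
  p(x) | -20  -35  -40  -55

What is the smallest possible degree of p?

1

Divided differences on the nodes 3, 6, 7, 10:
  order 0: -20  -35  -40  -55
  order 1: -5  -5  -5
  order 2: 0  0
  order 3: 0
The order-1 divided differences are all -5 (nonzero) and every higher order vanishes, so the data lies on a polynomial of degree exactly 1.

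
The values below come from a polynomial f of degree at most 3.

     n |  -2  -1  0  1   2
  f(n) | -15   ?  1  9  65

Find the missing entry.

5

On equispaced nodes a degree-3 polynomial has vanishing fourth forward difference, so
  f(-2) - 4·f(-1) + 6·f(0) - 4·f(1) + f(2) = 0.
Substituting the known values and solving for f(-1):
  -4·f(-1) = -20
  f(-1) = 5.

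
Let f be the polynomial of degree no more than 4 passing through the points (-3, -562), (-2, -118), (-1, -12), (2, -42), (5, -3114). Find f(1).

2

Write f(n) = an^4 + bn^3 + cn^2 + dn + e. Substituting each data point gives a linear system:
  81a - 27b + 9c - 3d + e = -562
  16a - 8b + 4c - 2d + e = -118
  a - b + c - d + e = -12
  16a + 8b + 4c + 2d + e = -42
  625a + 125b + 25c + 5d + e = -3114
Solving the system yields a = -6, b = 4, c = 5, d = 3, e = -4.
So f(n) = -6n⁴ + 4n³ + 5n² + 3n - 4.
Then f(1) = 2.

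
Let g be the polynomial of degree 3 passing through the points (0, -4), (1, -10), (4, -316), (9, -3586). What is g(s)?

g(s) = -5s^3 + s^2 - 2s - 4

Write g(s) = as^3 + bs^2 + cs + d. Substituting each data point gives a linear system:
  d = -4
  a + b + c + d = -10
  64a + 16b + 4c + d = -316
  729a + 81b + 9c + d = -3586
Solving the system yields a = -5, b = 1, c = -2, d = -4.
So g(s) = -5s^3 + s^2 - 2s - 4.
Check: g(0) = -4. ✓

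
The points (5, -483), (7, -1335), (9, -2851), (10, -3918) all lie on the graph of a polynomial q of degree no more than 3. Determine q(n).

q(n) = -4n^3 + n^2 - 2n + 2

Write q(n) = an^3 + bn^2 + cn + d. Substituting each data point gives a linear system:
  125a + 25b + 5c + d = -483
  343a + 49b + 7c + d = -1335
  729a + 81b + 9c + d = -2851
  1000a + 100b + 10c + d = -3918
Solving the system yields a = -4, b = 1, c = -2, d = 2.
So q(n) = -4n³ + n² - 2n + 2.
Check: q(5) = -483. ✓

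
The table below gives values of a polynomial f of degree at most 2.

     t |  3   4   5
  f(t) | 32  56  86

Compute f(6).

122

Write f(t) = at^2 + bt + c. Substituting each data point gives a linear system:
  9a + 3b + c = 32
  16a + 4b + c = 56
  25a + 5b + c = 86
Solving the system yields a = 3, b = 3, c = -4.
So f(t) = 3t^2 + 3t - 4.
Then f(6) = 122.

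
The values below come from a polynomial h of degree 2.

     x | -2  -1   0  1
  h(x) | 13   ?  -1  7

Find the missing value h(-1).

1

On equispaced nodes a degree-2 polynomial has vanishing third forward difference, so
  - h(-2) + 3·h(-1) - 3·h(0) + h(1) = 0.
Substituting the known values and solving for h(-1):
  3·h(-1) = 3
  h(-1) = 1.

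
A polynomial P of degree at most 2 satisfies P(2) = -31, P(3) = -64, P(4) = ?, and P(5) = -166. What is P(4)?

The 3 known points determine the degree-2 polynomial uniquely.
Write P(s) = as^2 + bs + c. Substituting each data point gives a linear system:
  4a + 2b + c = -31
  9a + 3b + c = -64
  25a + 5b + c = -166
Solving the system yields a = -6, b = -3, c = -1.
So P(s) = -6s^2 - 3s - 1.
Then P(4) = -109.

-109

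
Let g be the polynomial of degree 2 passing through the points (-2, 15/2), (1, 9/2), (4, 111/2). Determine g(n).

g(n) = 3n^2 + 2n - 1/2

Using the Lagrange interpolation formula with nodes -2, 1, 4:
  L_0(n) = (n - 1)(n - 4) / 18
  L_1(n) = (n + 2)(n - 4) / -9
  L_2(n) = (n + 2)(n - 1) / 18
Then g(n) = 15/2·L_0(n) + 9/2·L_1(n) + 111/2·L_2(n).
Expanding and collecting terms gives g(n) = 3n^2 + 2n - 1/2.
Check: g(4) = 111/2. ✓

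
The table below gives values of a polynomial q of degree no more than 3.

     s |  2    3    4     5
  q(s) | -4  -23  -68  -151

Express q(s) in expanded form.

q(s) = -2s^3 + 5s^2 - 6s + 4

Write q(s) = as^3 + bs^2 + cs + d. Substituting each data point gives a linear system:
  8a + 4b + 2c + d = -4
  27a + 9b + 3c + d = -23
  64a + 16b + 4c + d = -68
  125a + 25b + 5c + d = -151
Solving the system yields a = -2, b = 5, c = -6, d = 4.
So q(s) = -2s^3 + 5s^2 - 6s + 4.
Check: q(2) = -4. ✓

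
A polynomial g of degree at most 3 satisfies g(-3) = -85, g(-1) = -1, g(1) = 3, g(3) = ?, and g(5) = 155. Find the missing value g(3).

The 4 known points determine the degree-3 polynomial uniquely.
Write g(s) = as^3 + bs^2 + cs + d. Substituting each data point gives a linear system:
  -27a + 9b - 3c + d = -85
  -a + b - c + d = -1
  a + b + c + d = 3
  125a + 25b + 5c + d = 155
Solving the system yields a = 2, b = -4, c = 0, d = 5.
So g(s) = 2s^3 - 4s^2 + 5.
Then g(3) = 23.

23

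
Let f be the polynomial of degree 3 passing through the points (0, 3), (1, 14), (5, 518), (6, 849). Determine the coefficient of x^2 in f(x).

5

Write f(x) = ax^3 + bx^2 + cx + d. Substituting each data point gives a linear system:
  d = 3
  a + b + c + d = 14
  125a + 25b + 5c + d = 518
  216a + 36b + 6c + d = 849
Solving the system yields a = 3, b = 5, c = 3, d = 3.
So f(x) = 3x³ + 5x² + 3x + 3.
The coefficient of x^2 is 5.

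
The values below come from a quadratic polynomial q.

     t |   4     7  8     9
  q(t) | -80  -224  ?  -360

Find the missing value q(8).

The 3 known points determine the degree-2 polynomial uniquely.
Write q(t) = at^2 + bt + c. Substituting each data point gives a linear system:
  16a + 4b + c = -80
  49a + 7b + c = -224
  81a + 9b + c = -360
Solving the system yields a = -4, b = -4, c = 0.
So q(t) = -4t² - 4t.
Then q(8) = -288.

-288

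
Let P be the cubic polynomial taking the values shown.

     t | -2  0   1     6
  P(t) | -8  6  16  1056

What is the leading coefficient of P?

4

Write P(t) = at^3 + bt^2 + ct + d. Substituting each data point gives a linear system:
  -8a + 4b - 2c + d = -8
  d = 6
  a + b + c + d = 16
  216a + 36b + 6c + d = 1056
Solving the system yields a = 4, b = 5, c = 1, d = 6.
So P(t) = 4t³ + 5t² + t + 6.
The leading coefficient is 4.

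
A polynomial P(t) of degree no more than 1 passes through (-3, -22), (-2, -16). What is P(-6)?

-40

Write P(t) = at + b. Substituting each data point gives a linear system:
  -3a + b = -22
  -2a + b = -16
Solving the system yields a = 6, b = -4.
So P(t) = 6t - 4.
Then P(-6) = -40.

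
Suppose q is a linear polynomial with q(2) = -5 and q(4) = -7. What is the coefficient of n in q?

-1

Write q(n) = an + b. Substituting each data point gives a linear system:
  2a + b = -5
  4a + b = -7
Solving the system yields a = -1, b = -3.
So q(n) = -n - 3.
The leading coefficient is -1.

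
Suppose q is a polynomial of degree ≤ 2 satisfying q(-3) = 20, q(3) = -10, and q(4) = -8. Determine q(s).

Write q(s) = as^2 + bs + c. Substituting each data point gives a linear system:
  9a - 3b + c = 20
  9a + 3b + c = -10
  16a + 4b + c = -8
Solving the system yields a = 1, b = -5, c = -4.
So q(s) = s^2 - 5s - 4.
Check: q(-3) = 20. ✓

q(s) = s^2 - 5s - 4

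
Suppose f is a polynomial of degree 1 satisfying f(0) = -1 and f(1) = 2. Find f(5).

Write f(t) = at + b. Substituting each data point gives a linear system:
  b = -1
  a + b = 2
Solving the system yields a = 3, b = -1.
So f(t) = 3t - 1.
Then f(5) = 14.

14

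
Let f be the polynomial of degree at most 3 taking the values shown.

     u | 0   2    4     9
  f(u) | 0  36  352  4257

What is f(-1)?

Using the Lagrange interpolation formula with nodes 0, 2, 4, 9:
  L_0(u) = (u - 2)(u - 4)(u - 9) / -72
  L_1(u) = u(u - 4)(u - 9) / 28
  L_2(u) = u(u - 2)(u - 9) / -40
  L_3(u) = u(u - 2)(u - 4) / 315
Then f(u) = 0·L_0(u) + 36·L_1(u) + 352·L_2(u) + 4257·L_3(u).
Expanding and collecting terms gives f(u) = 6u³ - u² - 4u.
Evaluating at u = -1: f(-1) = -3.

-3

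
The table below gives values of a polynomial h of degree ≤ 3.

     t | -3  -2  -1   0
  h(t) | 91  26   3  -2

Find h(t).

Write h(t) = at^3 + bt^2 + ct + d. Substituting each data point gives a linear system:
  -27a + 9b - 3c + d = 91
  -8a + 4b - 2c + d = 26
  -a + b - c + d = 3
  d = -2
Solving the system yields a = -4, b = -3, c = -4, d = -2.
So h(t) = -4t^3 - 3t^2 - 4t - 2.
Check: h(-2) = 26. ✓

h(t) = -4t^3 - 3t^2 - 4t - 2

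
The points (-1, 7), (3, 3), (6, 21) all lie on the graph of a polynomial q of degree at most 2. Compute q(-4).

31

Write q(u) = au^2 + bu + c. Substituting each data point gives a linear system:
  a - b + c = 7
  9a + 3b + c = 3
  36a + 6b + c = 21
Solving the system yields a = 1, b = -3, c = 3.
So q(u) = u^2 - 3u + 3.
Then q(-4) = 31.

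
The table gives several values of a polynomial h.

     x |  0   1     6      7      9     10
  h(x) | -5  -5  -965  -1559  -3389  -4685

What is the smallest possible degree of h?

3

Divided differences on the nodes 0, 1, 6, 7, 9, 10:
  order 0: -5  -5  -965  -1559  -3389  -4685
  order 1: 0  -192  -594  -915  -1296
  order 2: -32  -67  -107  -127
  order 3: -5  -5  -5
  order 4: 0  0
  order 5: 0
The order-3 divided differences are all -5 (nonzero) and every higher order vanishes, so the data lies on a polynomial of degree exactly 3.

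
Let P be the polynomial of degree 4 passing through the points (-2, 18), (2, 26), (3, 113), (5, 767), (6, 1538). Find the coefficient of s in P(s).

Write P(s) = as^4 + bs^3 + cs^2 + ds + e. Substituting each data point gives a linear system:
  16a - 8b + 4c - 2d + e = 18
  16a + 8b + 4c + 2d + e = 26
  81a + 27b + 9c + 3d + e = 113
  625a + 125b + 25c + 5d + e = 767
  1296a + 216b + 36c + 6d + e = 1538
Solving the system yields a = 1, b = 1, c = 1, d = -2, e = 2.
So P(s) = s^4 + s^3 + s^2 - 2s + 2.
The coefficient of s is -2.

-2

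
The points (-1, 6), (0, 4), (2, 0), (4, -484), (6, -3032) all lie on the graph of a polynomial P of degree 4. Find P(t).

P(t) = -3t^4 + 3t^3 + 6t^2 - 2t + 4

Write P(t) = at^4 + bt^3 + ct^2 + dt + e. Substituting each data point gives a linear system:
  a - b + c - d + e = 6
  e = 4
  16a + 8b + 4c + 2d + e = 0
  256a + 64b + 16c + 4d + e = -484
  1296a + 216b + 36c + 6d + e = -3032
Solving the system yields a = -3, b = 3, c = 6, d = -2, e = 4.
So P(t) = -3t^4 + 3t^3 + 6t^2 - 2t + 4.
Check: P(4) = -484. ✓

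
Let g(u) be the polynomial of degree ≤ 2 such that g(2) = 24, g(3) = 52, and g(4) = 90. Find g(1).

Using the Lagrange interpolation formula with nodes 2, 3, 4:
  L_0(u) = (u - 3)(u - 4) / 2
  L_1(u) = (u - 2)(u - 4) / -1
  L_2(u) = (u - 2)(u - 3) / 2
Then g(u) = 24·L_0(u) + 52·L_1(u) + 90·L_2(u).
Expanding and collecting terms gives g(u) = 5u² + 3u - 2.
Evaluating at u = 1: g(1) = 6.

6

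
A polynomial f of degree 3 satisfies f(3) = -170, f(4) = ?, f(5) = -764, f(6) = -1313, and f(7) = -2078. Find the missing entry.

On equispaced nodes a degree-3 polynomial has vanishing fourth forward difference, so
  f(3) - 4·f(4) + 6·f(5) - 4·f(6) + f(7) = 0.
Substituting the known values and solving for f(4):
  -4·f(4) = 1580
  f(4) = -395.

-395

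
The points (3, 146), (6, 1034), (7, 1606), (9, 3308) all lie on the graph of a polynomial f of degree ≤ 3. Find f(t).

Write f(t) = at^3 + bt^2 + ct + d. Substituting each data point gives a linear system:
  27a + 9b + 3c + d = 146
  216a + 36b + 6c + d = 1034
  343a + 49b + 7c + d = 1606
  729a + 81b + 9c + d = 3308
Solving the system yields a = 4, b = 5, c = -1, d = -4.
So f(t) = 4t^3 + 5t^2 - t - 4.
Check: f(3) = 146. ✓

f(t) = 4t^3 + 5t^2 - t - 4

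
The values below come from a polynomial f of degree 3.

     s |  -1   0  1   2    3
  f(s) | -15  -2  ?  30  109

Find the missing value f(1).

On equispaced nodes a degree-3 polynomial has vanishing fourth forward difference, so
  f(-1) - 4·f(0) + 6·f(1) - 4·f(2) + f(3) = 0.
Substituting the known values and solving for f(1):
  6·f(1) = 18
  f(1) = 3.

3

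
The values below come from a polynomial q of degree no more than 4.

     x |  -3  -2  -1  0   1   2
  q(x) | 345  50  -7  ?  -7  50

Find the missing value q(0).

-6

On equispaced nodes a degree-4 polynomial has vanishing fifth forward difference, so
  - q(-3) + 5·q(-2) - 10·q(-1) + 10·q(0) - 5·q(1) + q(2) = 0.
Substituting the known values and solving for q(0):
  10·q(0) = -60
  q(0) = -6.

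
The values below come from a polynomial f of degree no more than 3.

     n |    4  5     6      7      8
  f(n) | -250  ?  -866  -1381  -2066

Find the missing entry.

On equispaced nodes a degree-3 polynomial has vanishing fourth forward difference, so
  f(4) - 4·f(5) + 6·f(6) - 4·f(7) + f(8) = 0.
Substituting the known values and solving for f(5):
  -4·f(5) = 1988
  f(5) = -497.

-497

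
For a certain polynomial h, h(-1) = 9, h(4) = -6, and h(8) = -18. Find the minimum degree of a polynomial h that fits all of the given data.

Divided differences on the nodes -1, 4, 8:
  order 0: 9  -6  -18
  order 1: -3  -3
  order 2: 0
The order-1 divided differences are all -3 (nonzero) and every higher order vanishes, so the data lies on a polynomial of degree exactly 1.

1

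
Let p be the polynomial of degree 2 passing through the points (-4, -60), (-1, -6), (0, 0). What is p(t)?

p(t) = -3t^2 + 3t

Write p(t) = at^2 + bt + c. Substituting each data point gives a linear system:
  16a - 4b + c = -60
  a - b + c = -6
  c = 0
Solving the system yields a = -3, b = 3, c = 0.
So p(t) = -3t^2 + 3t.
Check: p(-1) = -6. ✓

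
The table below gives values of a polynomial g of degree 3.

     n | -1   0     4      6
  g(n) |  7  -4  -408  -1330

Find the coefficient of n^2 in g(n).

0

Write g(n) = an^3 + bn^2 + cn + d. Substituting each data point gives a linear system:
  -a + b - c + d = 7
  d = -4
  64a + 16b + 4c + d = -408
  216a + 36b + 6c + d = -1330
Solving the system yields a = -6, b = 0, c = -5, d = -4.
So g(n) = -6n^3 - 5n - 4.
The coefficient of n^2 is 0.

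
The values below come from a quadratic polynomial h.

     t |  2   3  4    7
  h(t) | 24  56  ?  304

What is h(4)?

The 3 known points determine the degree-2 polynomial uniquely.
Write h(t) = at^2 + bt + c. Substituting each data point gives a linear system:
  4a + 2b + c = 24
  9a + 3b + c = 56
  49a + 7b + c = 304
Solving the system yields a = 6, b = 2, c = -4.
So h(t) = 6t^2 + 2t - 4.
Then h(4) = 100.

100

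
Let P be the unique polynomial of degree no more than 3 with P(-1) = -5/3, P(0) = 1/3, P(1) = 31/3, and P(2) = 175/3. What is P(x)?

Using the Lagrange interpolation formula with nodes -1, 0, 1, 2:
  L_0(x) = x(x - 1)(x - 2) / -6
  L_1(x) = (x + 1)(x - 1)(x - 2) / 2
  L_2(x) = (x + 1)x(x - 2) / -2
  L_3(x) = (x + 1)x(x - 1) / 6
Then P(x) = -5/3·L_0(x) + 1/3·L_1(x) + 31/3·L_2(x) + 175/3·L_3(x).
Expanding and collecting terms gives P(x) = 5x³ + 4x² + x + 1/3.
Check: P(1) = 31/3. ✓

P(x) = 5x^3 + 4x^2 + x + 1/3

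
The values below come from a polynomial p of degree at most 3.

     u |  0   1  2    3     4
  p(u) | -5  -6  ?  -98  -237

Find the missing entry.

-29

The 4 known points determine the degree-3 polynomial uniquely.
Write p(u) = au^3 + bu^2 + cu + d. Substituting each data point gives a linear system:
  d = -5
  a + b + c + d = -6
  27a + 9b + 3c + d = -98
  64a + 16b + 4c + d = -237
Solving the system yields a = -4, b = 1, c = 2, d = -5.
So p(u) = -4u^3 + u^2 + 2u - 5.
Then p(2) = -29.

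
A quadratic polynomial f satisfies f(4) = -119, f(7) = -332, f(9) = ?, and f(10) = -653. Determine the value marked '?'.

-534

The 3 known points determine the degree-2 polynomial uniquely.
Write f(x) = ax^2 + bx + c. Substituting each data point gives a linear system:
  16a + 4b + c = -119
  49a + 7b + c = -332
  100a + 10b + c = -653
Solving the system yields a = -6, b = -5, c = -3.
So f(x) = -6x² - 5x - 3.
Then f(9) = -534.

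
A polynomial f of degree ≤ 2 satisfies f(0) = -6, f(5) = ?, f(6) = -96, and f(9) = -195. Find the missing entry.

The 3 known points determine the degree-2 polynomial uniquely.
Write f(t) = at^2 + bt + c. Substituting each data point gives a linear system:
  c = -6
  36a + 6b + c = -96
  81a + 9b + c = -195
Solving the system yields a = -2, b = -3, c = -6.
So f(t) = -2t² - 3t - 6.
Then f(5) = -71.

-71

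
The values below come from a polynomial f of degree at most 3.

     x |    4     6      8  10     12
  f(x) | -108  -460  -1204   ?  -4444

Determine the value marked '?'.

On equispaced nodes a degree-3 polynomial has vanishing fourth forward difference, so
  f(4) - 4·f(6) + 6·f(8) - 4·f(10) + f(12) = 0.
Substituting the known values and solving for f(10):
  -4·f(10) = 9936
  f(10) = -2484.

-2484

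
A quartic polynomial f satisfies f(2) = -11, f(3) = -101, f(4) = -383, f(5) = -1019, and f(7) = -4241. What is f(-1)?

7

Write f(s) = as^4 + bs^3 + cs^2 + ds + e. Substituting each data point gives a linear system:
  16a + 8b + 4c + 2d + e = -11
  81a + 27b + 9c + 3d + e = -101
  256a + 64b + 16c + 4d + e = -383
  625a + 125b + 25c + 5d + e = -1019
  2401a + 343b + 49c + 7d + e = -4241
Solving the system yields a = -2, b = 1, c = 5, d = -4, e = 1.
So f(s) = -2s^4 + s^3 + 5s^2 - 4s + 1.
Then f(-1) = 7.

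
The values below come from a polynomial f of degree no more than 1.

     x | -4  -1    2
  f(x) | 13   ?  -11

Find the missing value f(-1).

The 2 known points determine the degree-1 polynomial uniquely.
Write f(x) = ax + b. Substituting each data point gives a linear system:
  -4a + b = 13
  2a + b = -11
Solving the system yields a = -4, b = -3.
So f(x) = -4x - 3.
Then f(-1) = 1.

1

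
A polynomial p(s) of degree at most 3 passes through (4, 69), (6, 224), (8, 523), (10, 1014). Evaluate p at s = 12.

1745

Write p(s) = as^3 + bs^2 + cs + d. Substituting each data point gives a linear system:
  64a + 16b + 4c + d = 69
  216a + 36b + 6c + d = 224
  512a + 64b + 8c + d = 523
  1000a + 100b + 10c + d = 1014
Solving the system yields a = 1, b = 0, c = 3/2, d = -1.
So p(s) = s^3 + (3/2)s - 1.
Then p(12) = 1745.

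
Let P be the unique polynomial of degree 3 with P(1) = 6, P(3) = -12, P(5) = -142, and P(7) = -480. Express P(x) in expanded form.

P(x) = -2x^3 + 4x^2 + x + 3

Write P(x) = ax^3 + bx^2 + cx + d. Substituting each data point gives a linear system:
  a + b + c + d = 6
  27a + 9b + 3c + d = -12
  125a + 25b + 5c + d = -142
  343a + 49b + 7c + d = -480
Solving the system yields a = -2, b = 4, c = 1, d = 3.
So P(x) = -2x^3 + 4x^2 + x + 3.
Check: P(5) = -142. ✓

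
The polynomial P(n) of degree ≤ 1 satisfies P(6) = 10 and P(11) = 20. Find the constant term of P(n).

-2

Write P(n) = an + b. Substituting each data point gives a linear system:
  6a + b = 10
  11a + b = 20
Solving the system yields a = 2, b = -2.
So P(n) = 2n - 2.
The constant term is -2.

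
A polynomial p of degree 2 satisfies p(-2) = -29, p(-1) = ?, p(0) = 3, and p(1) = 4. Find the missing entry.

On equispaced nodes a degree-2 polynomial has vanishing third forward difference, so
  - p(-2) + 3·p(-1) - 3·p(0) + p(1) = 0.
Substituting the known values and solving for p(-1):
  3·p(-1) = -24
  p(-1) = -8.

-8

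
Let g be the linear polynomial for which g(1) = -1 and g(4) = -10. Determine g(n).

g(n) = -3n + 2

Using the Lagrange interpolation formula with nodes 1, 4:
  L_0(n) = (n - 4) / -3
  L_1(n) = (n - 1) / 3
Then g(n) = -1·L_0(n) - 10·L_1(n).
Expanding and collecting terms gives g(n) = -3n + 2.
Check: g(4) = -10. ✓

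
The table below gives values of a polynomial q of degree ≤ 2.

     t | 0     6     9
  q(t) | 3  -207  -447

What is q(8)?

-357

Write q(t) = at^2 + bt + c. Substituting each data point gives a linear system:
  c = 3
  36a + 6b + c = -207
  81a + 9b + c = -447
Solving the system yields a = -5, b = -5, c = 3.
So q(t) = -5t² - 5t + 3.
Then q(8) = -357.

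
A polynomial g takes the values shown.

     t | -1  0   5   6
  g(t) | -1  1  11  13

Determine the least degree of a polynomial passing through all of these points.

1

Divided differences on the nodes -1, 0, 5, 6:
  order 0: -1  1  11  13
  order 1: 2  2  2
  order 2: 0  0
  order 3: 0
The order-1 divided differences are all 2 (nonzero) and every higher order vanishes, so the data lies on a polynomial of degree exactly 1.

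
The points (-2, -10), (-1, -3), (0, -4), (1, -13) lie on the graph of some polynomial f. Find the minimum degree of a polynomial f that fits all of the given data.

Forward differences of the values at u = -2, -1, 0, 1:
  f  : -10  -3  -4  -13
  Δ  : 7  -1  -9
  Δ^2: -8  -8
  Δ^3: 0
The second differences are constant (-8) and nonzero, while all higher differences vanish, so the minimal degree is 2.

2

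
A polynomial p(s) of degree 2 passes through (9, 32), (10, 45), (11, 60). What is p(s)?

p(s) = s^2 - 6s + 5

Write p(s) = as^2 + bs + c. Substituting each data point gives a linear system:
  81a + 9b + c = 32
  100a + 10b + c = 45
  121a + 11b + c = 60
Solving the system yields a = 1, b = -6, c = 5.
So p(s) = s² - 6s + 5.
Check: p(11) = 60. ✓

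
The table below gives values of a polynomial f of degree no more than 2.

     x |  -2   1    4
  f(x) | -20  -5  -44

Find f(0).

-4

Forward differences of the values at x = -2, 1, 4:
  f  : -20  -5  -44
  Δ  : 15  -39
  Δ^2: -54
The second differences are constant, confirming degree 2.
Interpolating (Newton forward form) and evaluating at x = 0 gives f(0) = -4.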